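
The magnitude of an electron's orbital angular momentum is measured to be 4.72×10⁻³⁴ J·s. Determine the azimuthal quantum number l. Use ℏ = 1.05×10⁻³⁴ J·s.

l = 4

In units of ℏ, |L| ≈ 4.495.
l(l+1) ≈ 4.495² ≈ 20.21, so l = 4.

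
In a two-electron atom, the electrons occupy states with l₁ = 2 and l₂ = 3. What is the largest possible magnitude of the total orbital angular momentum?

The total orbital quantum number L ranges from |l₁ − l₂| to l₁ + l₂ in integer steps.
So L can be 1, 2, 3, 4, 5.
The largest magnitude corresponds to L = 5: |L_tot| = ℏ√(5·6) = √30 ℏ.

|L_tot|_max = √30 ℏ ≈ 5.477ℏ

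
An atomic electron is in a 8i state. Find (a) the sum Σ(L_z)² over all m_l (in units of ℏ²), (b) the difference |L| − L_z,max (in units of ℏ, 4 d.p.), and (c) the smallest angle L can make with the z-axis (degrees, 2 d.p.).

Σ(L_z)² = 182 ℏ²; |L|−L_z,max ≈ 0.4807ℏ; θ_min ≈ 22.21°

For 8i, l = 6.
Σ m_l² = 182, so Σ(L_z)² = 182 ℏ².
|L| − L_z,max = (√42 − 6)ℏ ≈ 0.4807ℏ.
cos θ_min = 6/√42, so θ_min ≈ 22.21°.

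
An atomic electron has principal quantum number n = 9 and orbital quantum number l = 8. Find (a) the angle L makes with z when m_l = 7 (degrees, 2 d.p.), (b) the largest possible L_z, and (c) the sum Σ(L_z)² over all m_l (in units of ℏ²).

θ(m_l=7) ≈ 34.42°; L_z,max = 8ℏ; Σ(L_z)² = 408 ℏ²

For m_l = 7: cos θ = 7/√72, θ ≈ 34.42°.
L_z,max = lℏ = 8ℏ.
Σ m_l² = 408, so Σ(L_z)² = 408 ℏ².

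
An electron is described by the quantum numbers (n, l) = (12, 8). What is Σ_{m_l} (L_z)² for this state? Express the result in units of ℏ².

Σ(L_z)² = 408 ℏ²

m_l ∈ {-8, -7, -6, -5, -4, -3, -2, -1, 0, 1, 2, 3, 4, 5, 6, 7, 8}.
Σ m_l² = 2·(1 + 4 + 9 + 16 + 25 + 36 + 49 + 64) = 408.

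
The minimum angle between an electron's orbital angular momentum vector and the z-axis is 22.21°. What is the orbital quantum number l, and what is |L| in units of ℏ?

At minimum angle, m_l = l, so cos θ = l/√(l(l+1)); cos²θ = l/(l+1) = 0.8571.
Solving: l = 6.
Then |L| = ℏ√(6·7) = √42 ℏ.

l = 6, |L| = √42 ℏ ≈ 6.481ℏ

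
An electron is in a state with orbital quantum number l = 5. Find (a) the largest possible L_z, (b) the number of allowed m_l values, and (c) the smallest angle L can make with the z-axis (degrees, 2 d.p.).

L_z,max = 5ℏ; 11 values; θ_min ≈ 24.09°

L_z,max = lℏ = 5ℏ.
There are 2l+1 = 11 values of m_l.
cos θ_min = 5/√30, so θ_min ≈ 24.09°.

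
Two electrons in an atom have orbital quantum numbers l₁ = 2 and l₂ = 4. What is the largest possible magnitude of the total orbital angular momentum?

The total orbital quantum number L ranges from |l₁ − l₂| to l₁ + l₂ in integer steps.
L ∈ {2, 3, 4, 5, 6}.
The largest magnitude corresponds to L = 6: |L_tot| = ℏ√(6·7) = √42 ℏ.

|L_tot|_max = √42 ℏ ≈ 6.481ℏ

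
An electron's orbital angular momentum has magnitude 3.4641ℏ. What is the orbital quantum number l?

(|L|/ℏ)² = l(l+1) = 12.
l² + l − 12 = 0 ⇒ l = 3.

l = 3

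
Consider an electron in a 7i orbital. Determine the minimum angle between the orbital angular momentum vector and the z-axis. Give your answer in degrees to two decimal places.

7i means n = 7, l = 6.
|L| = √(l(l+1)) ℏ = √42 ℏ.
The smallest angle corresponds to the largest L_z, i.e. m_l = l = 6, giving L_z = 6ℏ.
cos θ_min = 6/√42, so θ_min ≈ 22.21°.

θ_min ≈ 22.21°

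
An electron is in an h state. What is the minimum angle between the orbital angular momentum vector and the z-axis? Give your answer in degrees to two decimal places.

θ_min ≈ 24.09°

The letter h corresponds to l = 5.
|L| = √(l(l+1)) ℏ = √30 ℏ.
The smallest angle corresponds to the largest L_z, i.e. m_l = l = 5, giving L_z = 5ℏ.
cos θ_min = 5/√30, so θ_min ≈ 24.09°.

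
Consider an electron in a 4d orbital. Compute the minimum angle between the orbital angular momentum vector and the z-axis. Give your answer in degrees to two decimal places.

For 4d, l = 2.
|L| = ℏ√(l(l+1)) = √6 ℏ.
The smallest angle corresponds to the largest L_z, i.e. m_l = l = 2, giving L_z = 2ℏ.
cos θ_min = 2/√6, so θ_min ≈ 35.26°.

θ_min ≈ 35.26°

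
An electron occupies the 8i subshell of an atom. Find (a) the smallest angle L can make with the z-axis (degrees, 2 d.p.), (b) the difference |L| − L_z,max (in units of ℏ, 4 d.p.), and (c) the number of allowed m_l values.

θ_min ≈ 22.21°; |L|−L_z,max ≈ 0.4807ℏ; 13 values

8i means n = 8, l = 6.
cos θ_min = 6/√42, so θ_min ≈ 22.21°.
|L| − L_z,max = (√42 − 6)ℏ ≈ 0.4807ℏ.
There are 2l+1 = 13 values of m_l.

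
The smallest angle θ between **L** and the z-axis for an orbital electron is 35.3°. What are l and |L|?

cos²θ_min = l/(l+1) = 0.6661.
l = cos²θ/sin²θ ≈ 2.
Then |L| = ℏ√(2·3) = √6 ℏ.

l = 2, |L| = √6 ℏ ≈ 2.449ℏ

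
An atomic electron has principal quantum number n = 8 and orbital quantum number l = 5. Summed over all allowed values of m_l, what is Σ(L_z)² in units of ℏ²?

m_l ∈ {-5, -4, -3, -2, -1, 0, 1, 2, 3, 4, 5}.
Σ m_l² = l(l+1)(2l+1)/3 = 5·6·11/3 = 110.

Σ(L_z)² = 110 ℏ²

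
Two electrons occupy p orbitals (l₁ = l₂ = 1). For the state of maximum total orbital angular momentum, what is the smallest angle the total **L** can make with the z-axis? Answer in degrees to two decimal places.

By the triangle rule, |l₁ − l₂| ≤ L ≤ l₁ + l₂.
So L can be 0, 1, 2.
The maximum is L = 2, with |L_tot| = ℏ√(2·3) = √6 ℏ.
The minimum angle with z is arccos(2/√6) ≈ 35.26°.

θ_min ≈ 35.26°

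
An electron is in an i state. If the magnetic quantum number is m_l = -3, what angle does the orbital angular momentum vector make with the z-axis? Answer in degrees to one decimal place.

θ ≈ 117.6°

For an i orbital, l = 6.
|L| = √(l(l+1)) ℏ = √42 ℏ.
L_z = m_l ℏ = −3ℏ.
cos θ = L_z/|L| = -3/√42, so θ ≈ 117.6°.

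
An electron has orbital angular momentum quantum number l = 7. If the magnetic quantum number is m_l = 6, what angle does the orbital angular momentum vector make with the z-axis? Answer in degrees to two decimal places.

|L|² = l(l+1)ℏ² = 56ℏ², so |L| = 2√14 ℏ.
L_z = m_l ℏ = 6ℏ.
cos θ = L_z/|L| = 6/√56, so θ ≈ 36.70°.

θ ≈ 36.70°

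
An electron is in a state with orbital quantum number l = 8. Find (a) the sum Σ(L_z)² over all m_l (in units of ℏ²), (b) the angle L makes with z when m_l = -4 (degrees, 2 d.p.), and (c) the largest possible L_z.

Σ m_l² = 408, so Σ(L_z)² = 408 ℏ².
For m_l = -4: cos θ = -4/√72, θ ≈ 118.13°.
L_z,max = lℏ = 8ℏ.

Σ(L_z)² = 408 ℏ²; θ(m_l=-4) ≈ 118.13°; L_z,max = 8ℏ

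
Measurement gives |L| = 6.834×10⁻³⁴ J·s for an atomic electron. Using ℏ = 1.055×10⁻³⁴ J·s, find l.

l = 6

|L|/ℏ = (6.834×10⁻³⁴)/(1.055×10⁻³⁴) ≈ 6.478.
(|L|/ℏ)² = l(l+1) ≈ 41.96 ⇒ l = 6.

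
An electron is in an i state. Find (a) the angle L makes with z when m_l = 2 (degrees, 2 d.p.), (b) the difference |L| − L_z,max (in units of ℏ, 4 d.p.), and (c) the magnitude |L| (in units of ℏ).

The letter i corresponds to l = 6.
For m_l = 2: cos θ = 2/√42, θ ≈ 72.02°.
|L| − L_z,max = (√42 − 6)ℏ ≈ 0.4807ℏ.
|L| = ℏ√(6·7) = √42 ℏ ≈ 6.481ℏ.

θ(m_l=2) ≈ 72.02°; |L|−L_z,max ≈ 0.4807ℏ; |L| = √42 ℏ ≈ 6.481ℏ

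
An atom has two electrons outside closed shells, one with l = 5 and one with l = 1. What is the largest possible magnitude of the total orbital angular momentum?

L runs from |5 − 1| = 4 to 5 + 1 = 6.
So L can be 4, 5, 6.
The largest magnitude corresponds to L = 6: |L_tot| = ℏ√(6·7) = √42 ℏ.

|L_tot|_max = √42 ℏ ≈ 6.481ℏ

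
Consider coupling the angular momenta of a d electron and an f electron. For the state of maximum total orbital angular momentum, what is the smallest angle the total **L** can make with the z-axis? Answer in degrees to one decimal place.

θ_min ≈ 24.1°

Angular momentum addition gives L = |l₁ − l₂|, …, l₁ + l₂.
So L can be 1, 2, 3, 4, 5.
The maximum is L = 5, with |L_tot| = ℏ√(5·6) = √30 ℏ.
The minimum angle with z is arccos(5/√30) ≈ 24.1°.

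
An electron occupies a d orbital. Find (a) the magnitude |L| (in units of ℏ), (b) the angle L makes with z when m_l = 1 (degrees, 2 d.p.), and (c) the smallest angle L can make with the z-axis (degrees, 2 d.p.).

|L| = √6 ℏ ≈ 2.449ℏ; θ(m_l=1) ≈ 65.91°; θ_min ≈ 35.26°

The letter d corresponds to l = 2.
|L| = ℏ√(2·3) = √6 ℏ ≈ 2.449ℏ.
For m_l = 1: cos θ = 1/√6, θ ≈ 65.91°.
cos θ_min = 2/√6, so θ_min ≈ 35.26°.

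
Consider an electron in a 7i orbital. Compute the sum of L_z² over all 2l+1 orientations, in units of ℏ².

For 7i, l = 6.
The allowed m_l values are -6, -5, -4, -3, -2, -1, 0, 1, 2, 3, 4, 5, 6.
Summing m² from −6 to 6: Σ m_l² = 182.

Σ(L_z)² = 182 ℏ²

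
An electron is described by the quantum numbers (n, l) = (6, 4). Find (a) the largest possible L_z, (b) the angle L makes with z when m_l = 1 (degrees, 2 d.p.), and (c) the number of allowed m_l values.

L_z,max = lℏ = 4ℏ.
For m_l = 1: cos θ = 1/√20, θ ≈ 77.08°.
There are 2l+1 = 9 values of m_l.

L_z,max = 4ℏ; θ(m_l=1) ≈ 77.08°; 9 values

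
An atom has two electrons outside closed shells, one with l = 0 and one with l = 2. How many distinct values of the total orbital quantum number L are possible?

L runs from |0 − 2| = 2 to 0 + 2 = 2.
So L can be 2.
That is 1 value.

1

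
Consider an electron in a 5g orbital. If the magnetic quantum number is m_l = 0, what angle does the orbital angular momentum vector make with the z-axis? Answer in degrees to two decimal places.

For 5g, l = 4.
|L|² = l(l+1)ℏ² = 20ℏ², so |L| = 2√5 ℏ.
L_z = m_l ℏ = 0ℏ.
cos θ = L_z/|L| = 0/√20, so θ ≈ 90.00°.

θ ≈ 90.00°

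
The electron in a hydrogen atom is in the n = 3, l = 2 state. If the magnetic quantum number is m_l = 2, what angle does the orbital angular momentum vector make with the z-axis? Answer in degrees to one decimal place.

|L| = √(l(l+1)) ℏ = √6 ℏ.
L_z = m_l ℏ = 2ℏ.
cos θ = L_z/|L| = 2/√6, so θ ≈ 35.3°.

θ ≈ 35.3°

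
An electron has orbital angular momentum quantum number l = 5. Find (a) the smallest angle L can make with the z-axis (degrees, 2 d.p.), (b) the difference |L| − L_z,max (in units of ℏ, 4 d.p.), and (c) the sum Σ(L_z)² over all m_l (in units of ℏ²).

cos θ_min = 5/√30, so θ_min ≈ 24.09°.
|L| − L_z,max = (√30 − 5)ℏ ≈ 0.4772ℏ.
Σ m_l² = 110, so Σ(L_z)² = 110 ℏ².

θ_min ≈ 24.09°; |L|−L_z,max ≈ 0.4772ℏ; Σ(L_z)² = 110 ℏ²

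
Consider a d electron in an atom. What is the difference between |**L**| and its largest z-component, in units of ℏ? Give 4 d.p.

|L| − L_z,max ≈ 0.4495ℏ

For a d orbital, l = 2.
|L| = √6 ℏ ≈ 2.4495ℏ, while L_z,max = lℏ = 2ℏ.
The difference is (√6 − 2)ℏ ≈ 0.4495ℏ.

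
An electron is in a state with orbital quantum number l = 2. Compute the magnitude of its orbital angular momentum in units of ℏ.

|L| = √6 ℏ ≈ 2.449ℏ

|L| = ℏ√(l(l+1)) = ℏ√(2·3) = √6 ℏ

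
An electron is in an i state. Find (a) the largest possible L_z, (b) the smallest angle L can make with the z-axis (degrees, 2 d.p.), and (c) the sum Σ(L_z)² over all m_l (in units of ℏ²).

For an i orbital, l = 6.
L_z,max = lℏ = 6ℏ.
cos θ_min = 6/√42, so θ_min ≈ 22.21°.
Σ m_l² = 182, so Σ(L_z)² = 182 ℏ².

L_z,max = 6ℏ; θ_min ≈ 22.21°; Σ(L_z)² = 182 ℏ²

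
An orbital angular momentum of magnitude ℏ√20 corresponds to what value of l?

|L| = ℏ√(l(l+1)), so l(l+1) = 20.
Solving: l = 4.

l = 4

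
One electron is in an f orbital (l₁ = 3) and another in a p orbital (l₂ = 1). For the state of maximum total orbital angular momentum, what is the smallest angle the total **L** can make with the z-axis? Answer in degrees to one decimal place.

Angular momentum addition gives L = |l₁ − l₂|, …, l₁ + l₂.
So L can be 2, 3, 4.
The maximum is L = 4, with |L_tot| = ℏ√(4·5) = 2√5 ℏ.
The minimum angle with z is arccos(4/√20) ≈ 26.6°.

θ_min ≈ 26.6°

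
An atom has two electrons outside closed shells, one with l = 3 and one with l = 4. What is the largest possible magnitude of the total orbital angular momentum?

L runs from |3 − 4| = 1 to 3 + 4 = 7.
Allowed values: L = 1, 2, 3, 4, 5, 6, 7.
The largest magnitude corresponds to L = 7: |L_tot| = ℏ√(7·8) = 2√14 ℏ.

|L_tot|_max = 2√14 ℏ ≈ 7.483ℏ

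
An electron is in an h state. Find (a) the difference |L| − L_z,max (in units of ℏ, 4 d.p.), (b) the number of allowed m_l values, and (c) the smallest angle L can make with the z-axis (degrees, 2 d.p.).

|L|−L_z,max ≈ 0.4772ℏ; 11 values; θ_min ≈ 24.09°

An h state has l = 5.
|L| − L_z,max = (√30 − 5)ℏ ≈ 0.4772ℏ.
There are 2l+1 = 11 values of m_l.
cos θ_min = 5/√30, so θ_min ≈ 24.09°.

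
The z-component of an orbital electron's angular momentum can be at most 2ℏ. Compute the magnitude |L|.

|L| = √6 ℏ ≈ 2.449ℏ

L_z,max = lℏ, so l = 2.
|L| = ℏ√(l(l+1)) = √6 ℏ.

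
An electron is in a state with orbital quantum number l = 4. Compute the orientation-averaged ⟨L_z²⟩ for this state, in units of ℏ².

⟨L_z²⟩ = 6.667 ℏ²

The allowed m_l values are -4, -3, -2, -1, 0, 1, 2, 3, 4.
⟨L_z²⟩ = ℏ²·(Σ m_l²)/(2l+1) = ℏ²·60/9 = 6.667ℏ².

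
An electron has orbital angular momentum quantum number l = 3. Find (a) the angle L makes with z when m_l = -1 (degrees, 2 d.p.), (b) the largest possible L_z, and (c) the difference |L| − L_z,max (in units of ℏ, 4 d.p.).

For m_l = -1: cos θ = -1/√12, θ ≈ 106.78°.
L_z,max = lℏ = 3ℏ.
|L| − L_z,max = (2√3 − 3)ℏ ≈ 0.4641ℏ.

θ(m_l=-1) ≈ 106.78°; L_z,max = 3ℏ; |L|−L_z,max ≈ 0.4641ℏ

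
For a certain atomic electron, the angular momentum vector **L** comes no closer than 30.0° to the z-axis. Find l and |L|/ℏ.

cos²θ_min = l/(l+1) = 0.7500.
Thus l = 0.7500/(1 − 0.7500) ≈ 3.
Then |L| = ℏ√(3·4) = 2√3 ℏ.

l = 3, |L| = 2√3 ℏ ≈ 3.464ℏ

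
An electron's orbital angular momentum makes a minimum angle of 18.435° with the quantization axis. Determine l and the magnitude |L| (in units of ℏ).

cos θ_min = l/√(l(l+1)) = √(l/(l+1)), so l/(l+1) = cos²(18.435°) = 0.9000.
Thus l = 0.9000/(1 − 0.9000) ≈ 9.
Then |L| = ℏ√(9·10) = 3√10 ℏ.

l = 9, |L| = 3√10 ℏ ≈ 9.487ℏ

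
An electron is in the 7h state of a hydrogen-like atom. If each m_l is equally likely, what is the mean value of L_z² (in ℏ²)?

⟨L_z²⟩ = 10 ℏ²

7h means n = 7, l = 5.
m_l ∈ {-5, -4, -3, -2, -1, 0, 1, 2, 3, 4, 5}.
Average of L_z² over 11 states: 110/11 ℏ² = 10 ℏ².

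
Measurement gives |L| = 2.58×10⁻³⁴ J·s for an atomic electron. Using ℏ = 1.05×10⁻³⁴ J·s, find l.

l = 2

|L|/ℏ = (2.58×10⁻³⁴)/(1.05×10⁻³⁴) ≈ 2.457.
(|L|/ℏ)² = l(l+1) ≈ 6.04 ⇒ l = 2.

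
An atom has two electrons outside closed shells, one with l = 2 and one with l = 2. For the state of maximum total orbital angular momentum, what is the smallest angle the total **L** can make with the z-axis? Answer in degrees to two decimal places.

Angular momentum addition gives L = |l₁ − l₂|, …, l₁ + l₂.
So L can be 0, 1, 2, 3, 4.
The maximum is L = 4, with |L_tot| = ℏ√(4·5) = 2√5 ℏ.
The minimum angle with z is arccos(4/√20) ≈ 26.57°.

θ_min ≈ 26.57°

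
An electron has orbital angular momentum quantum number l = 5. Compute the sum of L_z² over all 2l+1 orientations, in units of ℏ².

m_l ∈ {-5, -4, -3, -2, -1, 0, 1, 2, 3, 4, 5}.
Σ m_l² = l(l+1)(2l+1)/3 = 5·6·11/3 = 110.

Σ(L_z)² = 110 ℏ²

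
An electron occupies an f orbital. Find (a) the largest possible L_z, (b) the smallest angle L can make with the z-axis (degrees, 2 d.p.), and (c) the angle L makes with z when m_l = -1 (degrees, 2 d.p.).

An f state has l = 3.
L_z,max = lℏ = 3ℏ.
cos θ_min = 3/√12, so θ_min ≈ 30.00°.
For m_l = -1: cos θ = -1/√12, θ ≈ 106.78°.

L_z,max = 3ℏ; θ_min ≈ 30.00°; θ(m_l=-1) ≈ 106.78°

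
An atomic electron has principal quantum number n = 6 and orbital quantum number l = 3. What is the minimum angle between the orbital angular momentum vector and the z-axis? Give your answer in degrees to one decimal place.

|L|² = l(l+1)ℏ² = 12ℏ², so |L| = 2√3 ℏ.
The smallest angle corresponds to the largest L_z, i.e. m_l = l = 3, giving L_z = 3ℏ.
cos θ_min = 3/√12, so θ_min ≈ 30.0°.

θ_min ≈ 30.0°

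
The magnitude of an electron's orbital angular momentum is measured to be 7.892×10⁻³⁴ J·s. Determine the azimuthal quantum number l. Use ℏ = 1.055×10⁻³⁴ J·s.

l = 7

|L|/ℏ = (7.892×10⁻³⁴)/(1.055×10⁻³⁴) ≈ 7.481.
(|L|/ℏ)² = l(l+1) ≈ 55.96 ⇒ l = 7.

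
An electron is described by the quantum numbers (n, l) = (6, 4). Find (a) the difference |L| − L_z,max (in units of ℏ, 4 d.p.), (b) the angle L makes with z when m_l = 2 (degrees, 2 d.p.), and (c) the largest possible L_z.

|L| − L_z,max = (2√5 − 4)ℏ ≈ 0.4721ℏ.
For m_l = 2: cos θ = 2/√20, θ ≈ 63.43°.
L_z,max = lℏ = 4ℏ.

|L|−L_z,max ≈ 0.4721ℏ; θ(m_l=2) ≈ 63.43°; L_z,max = 4ℏ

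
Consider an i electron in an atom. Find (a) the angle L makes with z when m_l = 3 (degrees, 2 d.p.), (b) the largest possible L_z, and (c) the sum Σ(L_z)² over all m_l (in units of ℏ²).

θ(m_l=3) ≈ 62.42°; L_z,max = 6ℏ; Σ(L_z)² = 182 ℏ²

For an i orbital, l = 6.
For m_l = 3: cos θ = 3/√42, θ ≈ 62.42°.
L_z,max = lℏ = 6ℏ.
Σ m_l² = 182, so Σ(L_z)² = 182 ℏ².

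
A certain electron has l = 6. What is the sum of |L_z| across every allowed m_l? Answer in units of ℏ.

The allowed m_l values are -6, -5, -4, -3, -2, -1, 0, 1, 2, 3, 4, 5, 6.
Σ|m_l| = l(l+1) = 42.

Σ|L_z| = 42 ℏ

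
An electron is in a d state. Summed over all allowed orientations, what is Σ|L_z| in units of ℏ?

Σ|L_z| = 6 ℏ

The letter d corresponds to l = 2.
m_l runs from −2 to 2, i.e. {-2, -1, 0, 1, 2}.
Σ|m_l| = l(l+1) = 6.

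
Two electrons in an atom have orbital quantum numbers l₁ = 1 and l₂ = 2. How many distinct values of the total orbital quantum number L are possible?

Angular momentum addition gives L = |l₁ − l₂|, …, l₁ + l₂.
L ∈ {1, 2, 3}.
That is 3 values.

3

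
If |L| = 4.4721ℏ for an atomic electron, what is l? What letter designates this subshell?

l = 4 (g orbital)

(|L|/ℏ)² = l(l+1) = 20.
Solving: l = 4.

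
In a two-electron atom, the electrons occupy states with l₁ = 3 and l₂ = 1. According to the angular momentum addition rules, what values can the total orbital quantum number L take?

Angular momentum addition gives L = |l₁ − l₂|, …, l₁ + l₂.
Allowed values: L = 2, 3, 4.

L = 2, 3, 4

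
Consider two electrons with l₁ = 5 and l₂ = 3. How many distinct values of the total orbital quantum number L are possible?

Angular momentum addition gives L = |l₁ − l₂|, …, l₁ + l₂.
Allowed values: L = 2, 3, 4, 5, 6, 7, 8.
That is 7 values.

7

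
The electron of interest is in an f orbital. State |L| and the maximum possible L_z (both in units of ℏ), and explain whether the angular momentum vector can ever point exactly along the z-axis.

The letter f corresponds to l = 3.
|L| = 2√3 ℏ ≈ 3.4641ℏ, while L_z,max = lℏ = 3ℏ.
Since |L| > L_z,max, the vector can never point exactly along z; the closest it comes is θ_min = arccos(3/√12) ≈ 30.0°.

No: L_z,max = 3ℏ < |L| = 2√3 ℏ ≈ 3.464ℏ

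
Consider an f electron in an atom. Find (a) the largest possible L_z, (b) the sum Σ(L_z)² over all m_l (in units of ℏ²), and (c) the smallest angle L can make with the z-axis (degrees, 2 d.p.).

L_z,max = 3ℏ; Σ(L_z)² = 28 ℏ²; θ_min ≈ 30.00°

An f state has l = 3.
L_z,max = lℏ = 3ℏ.
Σ m_l² = 28, so Σ(L_z)² = 28 ℏ².
cos θ_min = 3/√12, so θ_min ≈ 30.00°.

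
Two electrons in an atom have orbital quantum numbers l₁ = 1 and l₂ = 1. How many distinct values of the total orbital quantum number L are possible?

3

The total orbital quantum number L ranges from |l₁ − l₂| to l₁ + l₂ in integer steps.
L ∈ {0, 1, 2}.
That is 3 values.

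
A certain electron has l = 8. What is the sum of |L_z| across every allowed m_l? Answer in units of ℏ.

The allowed m_l values are -8, -7, -6, -5, -4, -3, -2, -1, 0, 1, 2, 3, 4, 5, 6, 7, 8.
Σ|m_l| = l(l+1) = 72.

Σ|L_z| = 72 ℏ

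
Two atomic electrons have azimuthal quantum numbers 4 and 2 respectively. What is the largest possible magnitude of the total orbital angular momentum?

The total orbital quantum number L ranges from |l₁ − l₂| to l₁ + l₂ in integer steps.
Allowed values: L = 2, 3, 4, 5, 6.
The largest magnitude corresponds to L = 6: |L_tot| = ℏ√(6·7) = √42 ℏ.

|L_tot|_max = √42 ℏ ≈ 6.481ℏ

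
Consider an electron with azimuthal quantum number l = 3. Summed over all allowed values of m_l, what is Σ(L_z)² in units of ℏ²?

The allowed m_l values are -3, -2, -1, 0, 1, 2, 3.
Σ m_l² = l(l+1)(2l+1)/3 = 3·4·7/3 = 28.

Σ(L_z)² = 28 ℏ²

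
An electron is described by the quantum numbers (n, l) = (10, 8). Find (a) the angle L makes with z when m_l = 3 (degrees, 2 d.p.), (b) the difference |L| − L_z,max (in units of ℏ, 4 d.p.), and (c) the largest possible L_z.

For m_l = 3: cos θ = 3/√72, θ ≈ 69.30°.
|L| − L_z,max = (6√2 − 8)ℏ ≈ 0.4853ℏ.
L_z,max = lℏ = 8ℏ.

θ(m_l=3) ≈ 69.30°; |L|−L_z,max ≈ 0.4853ℏ; L_z,max = 8ℏ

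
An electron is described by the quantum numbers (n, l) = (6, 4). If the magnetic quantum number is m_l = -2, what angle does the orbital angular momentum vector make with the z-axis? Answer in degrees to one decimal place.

|L|² = l(l+1)ℏ² = 20ℏ², so |L| = 2√5 ℏ.
L_z = m_l ℏ = −2ℏ.
cos θ = L_z/|L| = -2/√20, so θ ≈ 116.6°.

θ ≈ 116.6°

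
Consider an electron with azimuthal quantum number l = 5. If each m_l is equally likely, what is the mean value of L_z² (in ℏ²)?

The allowed m_l values are -5, -4, -3, -2, -1, 0, 1, 2, 3, 4, 5.
Average of L_z² over 11 states: 110/11 ℏ² = 10 ℏ².

⟨L_z²⟩ = 10 ℏ²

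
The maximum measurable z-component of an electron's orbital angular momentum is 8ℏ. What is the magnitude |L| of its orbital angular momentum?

Since max m_l = l, l = 8.
|L| = ℏ√(l(l+1)) = 6√2 ℏ.

|L| = 6√2 ℏ ≈ 8.485ℏ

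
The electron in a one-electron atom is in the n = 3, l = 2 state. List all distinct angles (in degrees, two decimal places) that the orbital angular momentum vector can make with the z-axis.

θ ∈ {35.26°, 65.91°, 90.00°, 114.09°, 144.74°}

|L| = ℏ√(l(l+1)) = √6 ℏ.
cos θ = m_l/√6 for each m_l ∈ {-2, -1, 0, 1, 2}.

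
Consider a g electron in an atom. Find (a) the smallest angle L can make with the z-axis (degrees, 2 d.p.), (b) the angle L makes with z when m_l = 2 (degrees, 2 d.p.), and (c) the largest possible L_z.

A g state has l = 4.
cos θ_min = 4/√20, so θ_min ≈ 26.57°.
For m_l = 2: cos θ = 2/√20, θ ≈ 63.43°.
L_z,max = lℏ = 4ℏ.

θ_min ≈ 26.57°; θ(m_l=2) ≈ 63.43°; L_z,max = 4ℏ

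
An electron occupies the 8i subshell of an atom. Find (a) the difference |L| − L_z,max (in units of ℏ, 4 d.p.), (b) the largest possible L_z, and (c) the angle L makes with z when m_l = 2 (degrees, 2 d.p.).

The 8i subshell has l = 6.
|L| − L_z,max = (√42 − 6)ℏ ≈ 0.4807ℏ.
L_z,max = lℏ = 6ℏ.
For m_l = 2: cos θ = 2/√42, θ ≈ 72.02°.

|L|−L_z,max ≈ 0.4807ℏ; L_z,max = 6ℏ; θ(m_l=2) ≈ 72.02°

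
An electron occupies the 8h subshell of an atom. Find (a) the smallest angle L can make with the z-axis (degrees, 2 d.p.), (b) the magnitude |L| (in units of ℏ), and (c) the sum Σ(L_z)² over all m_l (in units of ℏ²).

The 8h subshell has l = 5.
cos θ_min = 5/√30, so θ_min ≈ 24.09°.
|L| = ℏ√(5·6) = √30 ℏ ≈ 5.477ℏ.
Σ m_l² = 110, so Σ(L_z)² = 110 ℏ².

θ_min ≈ 24.09°; |L| = √30 ℏ ≈ 5.477ℏ; Σ(L_z)² = 110 ℏ²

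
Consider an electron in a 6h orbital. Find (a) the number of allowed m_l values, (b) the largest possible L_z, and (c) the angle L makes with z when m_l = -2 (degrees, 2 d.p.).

11 values; L_z,max = 5ℏ; θ(m_l=-2) ≈ 111.42°

For 6h, l = 5.
There are 2l+1 = 11 values of m_l.
L_z,max = lℏ = 5ℏ.
For m_l = -2: cos θ = -2/√30, θ ≈ 111.42°.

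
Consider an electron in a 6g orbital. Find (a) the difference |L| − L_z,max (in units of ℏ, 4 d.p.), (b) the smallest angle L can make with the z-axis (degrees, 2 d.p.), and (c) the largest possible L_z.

|L|−L_z,max ≈ 0.4721ℏ; θ_min ≈ 26.57°; L_z,max = 4ℏ

6g means n = 6, l = 4.
|L| − L_z,max = (2√5 − 4)ℏ ≈ 0.4721ℏ.
cos θ_min = 4/√20, so θ_min ≈ 26.57°.
L_z,max = lℏ = 4ℏ.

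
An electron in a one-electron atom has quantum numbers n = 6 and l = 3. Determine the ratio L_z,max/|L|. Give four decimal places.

L_z,max/|L| = 0.8660

|L| = 2√3 ℏ ≈ 3.4641ℏ, while L_z,max = lℏ = 3ℏ.
L_z,max/|L| = 3/√12 = 0.8660.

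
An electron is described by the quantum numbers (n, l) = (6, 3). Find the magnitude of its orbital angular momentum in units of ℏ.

|L| = 2√3 ℏ ≈ 3.464ℏ

|L| = ℏ√(l(l+1)) = ℏ√(3·4) = 2√3 ℏ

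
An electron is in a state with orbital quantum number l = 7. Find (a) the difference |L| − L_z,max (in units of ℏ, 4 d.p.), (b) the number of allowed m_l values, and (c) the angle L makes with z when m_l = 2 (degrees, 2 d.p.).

|L|−L_z,max ≈ 0.4833ℏ; 15 values; θ(m_l=2) ≈ 74.50°

|L| − L_z,max = (2√14 − 7)ℏ ≈ 0.4833ℏ.
There are 2l+1 = 15 values of m_l.
For m_l = 2: cos θ = 2/√56, θ ≈ 74.50°.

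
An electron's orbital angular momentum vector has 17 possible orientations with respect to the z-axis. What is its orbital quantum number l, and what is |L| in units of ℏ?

2l + 1 = 17 ⇒ l = 8.
|L| = ℏ√(l(l+1)) = ℏ√(8·9) = 6√2 ℏ.

l = 8, |L| = 6√2 ℏ ≈ 8.485ℏ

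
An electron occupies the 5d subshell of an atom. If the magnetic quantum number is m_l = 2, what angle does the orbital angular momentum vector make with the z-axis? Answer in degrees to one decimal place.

5d means n = 5, l = 2.
|L|² = l(l+1)ℏ² = 6ℏ², so |L| = √6 ℏ.
L_z = m_l ℏ = 2ℏ.
cos θ = L_z/|L| = 2/√6, so θ ≈ 35.3°.

θ ≈ 35.3°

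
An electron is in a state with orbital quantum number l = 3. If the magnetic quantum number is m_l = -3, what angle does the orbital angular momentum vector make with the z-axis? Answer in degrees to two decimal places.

|L|² = l(l+1)ℏ² = 12ℏ², so |L| = 2√3 ℏ.
L_z = m_l ℏ = −3ℏ.
cos θ = L_z/|L| = -3/√12, so θ ≈ 150.00°.

θ ≈ 150.00°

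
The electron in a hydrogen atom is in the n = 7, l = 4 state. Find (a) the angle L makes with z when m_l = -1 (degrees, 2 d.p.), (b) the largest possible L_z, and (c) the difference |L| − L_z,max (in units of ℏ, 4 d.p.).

For m_l = -1: cos θ = -1/√20, θ ≈ 102.92°.
L_z,max = lℏ = 4ℏ.
|L| − L_z,max = (2√5 − 4)ℏ ≈ 0.4721ℏ.

θ(m_l=-1) ≈ 102.92°; L_z,max = 4ℏ; |L|−L_z,max ≈ 0.4721ℏ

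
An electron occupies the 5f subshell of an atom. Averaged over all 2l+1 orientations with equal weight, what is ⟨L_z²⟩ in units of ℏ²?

⟨L_z²⟩ = 4 ℏ²

For 5f, l = 3.
m_l runs from −3 to 3, i.e. {-3, -2, -1, 0, 1, 2, 3}.
⟨L_z²⟩ = ℏ²·l(l+1)/3 = 4ℏ².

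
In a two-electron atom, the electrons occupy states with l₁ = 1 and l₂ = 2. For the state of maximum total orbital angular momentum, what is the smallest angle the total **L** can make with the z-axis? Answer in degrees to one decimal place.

θ_min ≈ 30.0°

The total orbital quantum number L ranges from |l₁ − l₂| to l₁ + l₂ in integer steps.
L ∈ {1, 2, 3}.
The maximum is L = 3, with |L_tot| = ℏ√(3·4) = 2√3 ℏ.
The minimum angle with z is arccos(3/√12) ≈ 30.0°.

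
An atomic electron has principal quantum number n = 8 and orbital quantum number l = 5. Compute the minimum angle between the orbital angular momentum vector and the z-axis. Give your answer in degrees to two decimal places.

θ_min ≈ 24.09°

|L| = ℏ√(l(l+1)) = √30 ℏ.
The smallest angle corresponds to the largest L_z, i.e. m_l = l = 5, giving L_z = 5ℏ.
cos θ_min = 5/√30, so θ_min ≈ 24.09°.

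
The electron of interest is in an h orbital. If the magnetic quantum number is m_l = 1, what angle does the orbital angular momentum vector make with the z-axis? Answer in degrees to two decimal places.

An h state has l = 5.
|L|² = l(l+1)ℏ² = 30ℏ², so |L| = √30 ℏ.
L_z = m_l ℏ = 1ℏ.
cos θ = L_z/|L| = 1/√30, so θ ≈ 79.48°.

θ ≈ 79.48°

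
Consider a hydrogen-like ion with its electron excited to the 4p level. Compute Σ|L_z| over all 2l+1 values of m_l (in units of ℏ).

Σ|L_z| = 2 ℏ

The 4p level has l = 1.
m_l runs from −1 to 1, i.e. {-1, 0, 1}.
Σ|m_l| = 2(1+2+…+1) = 2.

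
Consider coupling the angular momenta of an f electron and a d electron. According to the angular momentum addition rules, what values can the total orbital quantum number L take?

L = 1, 2, 3, 4, 5

Angular momentum addition gives L = |l₁ − l₂|, …, l₁ + l₂.
So L can be 1, 2, 3, 4, 5.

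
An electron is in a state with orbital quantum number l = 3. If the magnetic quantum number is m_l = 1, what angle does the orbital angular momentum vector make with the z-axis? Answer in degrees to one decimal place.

θ ≈ 73.2°

|L|² = l(l+1)ℏ² = 12ℏ², so |L| = 2√3 ℏ.
L_z = m_l ℏ = 1ℏ.
cos θ = L_z/|L| = 1/√12, so θ ≈ 73.2°.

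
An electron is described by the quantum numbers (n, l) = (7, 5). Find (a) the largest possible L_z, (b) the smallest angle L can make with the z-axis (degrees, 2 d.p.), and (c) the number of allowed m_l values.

L_z,max = lℏ = 5ℏ.
cos θ_min = 5/√30, so θ_min ≈ 24.09°.
There are 2l+1 = 11 values of m_l.

L_z,max = 5ℏ; θ_min ≈ 24.09°; 11 values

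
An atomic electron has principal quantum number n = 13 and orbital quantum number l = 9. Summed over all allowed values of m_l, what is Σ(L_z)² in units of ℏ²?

Σ(L_z)² = 570 ℏ²

m_l runs from −9 to 9, i.e. {-9, -8, -7, -6, -5, -4, -3, -2, -1, 0, 1, 2, 3, 4, 5, 6, 7, 8, 9}.
Σ m_l² = 2·(1 + 4 + 9 + 16 + 25 + 36 + 49 + 64 + 81) = 570.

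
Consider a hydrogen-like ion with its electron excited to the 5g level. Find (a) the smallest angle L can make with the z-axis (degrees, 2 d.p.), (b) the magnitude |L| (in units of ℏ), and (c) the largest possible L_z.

θ_min ≈ 26.57°; |L| = 2√5 ℏ ≈ 4.472ℏ; L_z,max = 4ℏ

The 5g level has l = 4.
cos θ_min = 4/√20, so θ_min ≈ 26.57°.
|L| = ℏ√(4·5) = 2√5 ℏ ≈ 4.472ℏ.
L_z,max = lℏ = 4ℏ.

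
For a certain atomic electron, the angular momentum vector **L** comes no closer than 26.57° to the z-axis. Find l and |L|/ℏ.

At minimum angle, m_l = l, so cos θ = l/√(l(l+1)); cos²θ = l/(l+1) = 0.7999.
Solving: l = 4.
Then |L| = ℏ√(4·5) = 2√5 ℏ.

l = 4, |L| = 2√5 ℏ ≈ 4.472ℏ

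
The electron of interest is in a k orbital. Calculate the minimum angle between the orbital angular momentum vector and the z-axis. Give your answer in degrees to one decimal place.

θ_min ≈ 20.7°

A k state has l = 7.
|L| = ℏ√(l(l+1)) = 2√14 ℏ.
The smallest angle corresponds to the largest L_z, i.e. m_l = l = 7, giving L_z = 7ℏ.
cos θ_min = 7/√56, so θ_min ≈ 20.7°.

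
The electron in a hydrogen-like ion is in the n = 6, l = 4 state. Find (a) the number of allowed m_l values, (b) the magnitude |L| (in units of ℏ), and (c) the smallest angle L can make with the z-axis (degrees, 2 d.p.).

There are 2l+1 = 9 values of m_l.
|L| = ℏ√(4·5) = 2√5 ℏ ≈ 4.472ℏ.
cos θ_min = 4/√20, so θ_min ≈ 26.57°.

9 values; |L| = 2√5 ℏ ≈ 4.472ℏ; θ_min ≈ 26.57°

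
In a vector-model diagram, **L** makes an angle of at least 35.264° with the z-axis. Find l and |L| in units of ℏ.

l = 2, |L| = √6 ℏ ≈ 2.449ℏ

cos²θ_min = l/(l+1) = 0.6667.
Solving: l = 2.
Then |L| = ℏ√(2·3) = √6 ℏ.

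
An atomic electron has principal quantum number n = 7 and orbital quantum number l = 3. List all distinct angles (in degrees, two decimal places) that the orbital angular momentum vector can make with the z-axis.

θ ∈ {30.00°, 54.74°, 73.22°, 90.00°, 106.78°, 125.26°, 150.00°}

|L|² = l(l+1)ℏ² = 12ℏ², so |L| = 2√3 ℏ.
cos θ = m_l/√12 for each m_l ∈ {-3, -2, -1, 0, 1, 2, 3}.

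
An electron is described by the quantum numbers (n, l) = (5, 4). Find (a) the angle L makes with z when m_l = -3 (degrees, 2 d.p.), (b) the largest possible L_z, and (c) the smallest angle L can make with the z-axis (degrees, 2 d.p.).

θ(m_l=-3) ≈ 132.13°; L_z,max = 4ℏ; θ_min ≈ 26.57°

For m_l = -3: cos θ = -3/√20, θ ≈ 132.13°.
L_z,max = lℏ = 4ℏ.
cos θ_min = 4/√20, so θ_min ≈ 26.57°.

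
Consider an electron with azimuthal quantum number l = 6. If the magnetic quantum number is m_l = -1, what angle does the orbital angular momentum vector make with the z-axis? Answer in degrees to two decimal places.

|L| = ℏ√(l(l+1)) = √42 ℏ.
L_z = m_l ℏ = −1ℏ.
cos θ = L_z/|L| = -1/√42, so θ ≈ 98.88°.

θ ≈ 98.88°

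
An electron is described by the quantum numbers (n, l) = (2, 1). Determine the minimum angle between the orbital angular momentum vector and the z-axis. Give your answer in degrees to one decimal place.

|L| = ℏ√(l(l+1)) = √2 ℏ.
The smallest angle corresponds to the largest L_z, i.e. m_l = l = 1, giving L_z = 1ℏ.
cos θ_min = 1/√2, so θ_min ≈ 45.0°.

θ_min ≈ 45.0°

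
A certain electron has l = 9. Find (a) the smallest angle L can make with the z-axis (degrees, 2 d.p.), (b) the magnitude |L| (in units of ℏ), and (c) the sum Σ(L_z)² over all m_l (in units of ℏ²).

θ_min ≈ 18.43°; |L| = 3√10 ℏ ≈ 9.487ℏ; Σ(L_z)² = 570 ℏ²

cos θ_min = 9/√90, so θ_min ≈ 18.43°.
|L| = ℏ√(9·10) = 3√10 ℏ ≈ 9.487ℏ.
Σ m_l² = 570, so Σ(L_z)² = 570 ℏ².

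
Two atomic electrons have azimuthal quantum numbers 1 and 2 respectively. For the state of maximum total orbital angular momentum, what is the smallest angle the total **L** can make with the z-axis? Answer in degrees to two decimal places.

θ_min ≈ 30.00°

L runs from |1 − 2| = 1 to 1 + 2 = 3.
So L can be 1, 2, 3.
The maximum is L = 3, with |L_tot| = ℏ√(3·4) = 2√3 ℏ.
The minimum angle with z is arccos(3/√12) ≈ 30.00°.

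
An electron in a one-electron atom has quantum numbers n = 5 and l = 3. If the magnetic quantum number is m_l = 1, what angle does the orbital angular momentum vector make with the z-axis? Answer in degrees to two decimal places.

θ ≈ 73.22°

|L|² = l(l+1)ℏ² = 12ℏ², so |L| = 2√3 ℏ.
L_z = m_l ℏ = 1ℏ.
cos θ = L_z/|L| = 1/√12, so θ ≈ 73.22°.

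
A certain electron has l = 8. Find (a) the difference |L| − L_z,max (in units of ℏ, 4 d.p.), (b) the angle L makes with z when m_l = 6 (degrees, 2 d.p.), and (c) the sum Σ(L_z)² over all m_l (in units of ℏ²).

|L|−L_z,max ≈ 0.4853ℏ; θ(m_l=6) ≈ 45.00°; Σ(L_z)² = 408 ℏ²

|L| − L_z,max = (6√2 − 8)ℏ ≈ 0.4853ℏ.
For m_l = 6: cos θ = 6/√72, θ ≈ 45.00°.
Σ m_l² = 408, so Σ(L_z)² = 408 ℏ².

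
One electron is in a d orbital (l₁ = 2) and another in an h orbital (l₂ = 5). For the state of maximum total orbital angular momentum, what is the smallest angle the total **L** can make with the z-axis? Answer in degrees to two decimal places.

θ_min ≈ 20.70°

Angular momentum addition gives L = |l₁ − l₂|, …, l₁ + l₂.
So L can be 3, 4, 5, 6, 7.
The maximum is L = 7, with |L_tot| = ℏ√(7·8) = 2√14 ℏ.
The minimum angle with z is arccos(7/√56) ≈ 20.70°.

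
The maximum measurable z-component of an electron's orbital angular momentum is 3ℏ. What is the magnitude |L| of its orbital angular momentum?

|L| = 2√3 ℏ ≈ 3.464ℏ

L_z,max = lℏ, so l = 3.
|L| = √(l(l+1)) ℏ = 2√3 ℏ.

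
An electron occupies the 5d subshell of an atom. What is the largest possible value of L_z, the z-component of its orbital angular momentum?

L_z,max = 2ℏ

5d means n = 5, l = 2.
L_z = m_l ℏ with m_l ∈ {−2, …, 2}; the maximum is m_l = 2.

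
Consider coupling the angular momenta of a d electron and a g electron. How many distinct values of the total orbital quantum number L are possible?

5

The total orbital quantum number L ranges from |l₁ − l₂| to l₁ + l₂ in integer steps.
So L can be 2, 3, 4, 5, 6.
That is 5 values.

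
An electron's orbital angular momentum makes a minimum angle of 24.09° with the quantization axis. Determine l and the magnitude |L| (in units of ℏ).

l = 5, |L| = √30 ℏ ≈ 5.477ℏ

cos θ_min = l/√(l(l+1)) = √(l/(l+1)), so l/(l+1) = cos²(24.09°) = 0.8334.
Thus l = 0.8334/(1 − 0.8334) ≈ 5.
Then |L| = ℏ√(5·6) = √30 ℏ.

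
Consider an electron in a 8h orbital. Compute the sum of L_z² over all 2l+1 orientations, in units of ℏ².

The 8h subshell has l = 5.
m_l ∈ {-5, -4, -3, -2, -1, 0, 1, 2, 3, 4, 5}.
Summing m² from −5 to 5: Σ m_l² = 110.

Σ(L_z)² = 110 ℏ²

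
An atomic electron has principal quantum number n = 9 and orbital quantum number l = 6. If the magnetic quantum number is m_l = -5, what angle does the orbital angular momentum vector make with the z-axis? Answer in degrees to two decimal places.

|L|² = l(l+1)ℏ² = 42ℏ², so |L| = √42 ℏ.
L_z = m_l ℏ = −5ℏ.
cos θ = L_z/|L| = -5/√42, so θ ≈ 140.49°.

θ ≈ 140.49°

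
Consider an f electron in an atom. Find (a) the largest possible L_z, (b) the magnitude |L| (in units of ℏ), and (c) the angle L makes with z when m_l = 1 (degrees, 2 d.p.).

An f state has l = 3.
L_z,max = lℏ = 3ℏ.
|L| = ℏ√(3·4) = 2√3 ℏ ≈ 3.464ℏ.
For m_l = 1: cos θ = 1/√12, θ ≈ 73.22°.

L_z,max = 3ℏ; |L| = 2√3 ℏ ≈ 3.464ℏ; θ(m_l=1) ≈ 73.22°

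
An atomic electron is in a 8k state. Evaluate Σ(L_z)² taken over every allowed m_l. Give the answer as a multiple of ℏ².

For 8k, l = 7.
The allowed m_l values are -7, -6, -5, -4, -3, -2, -1, 0, 1, 2, 3, 4, 5, 6, 7.
Σ m_l² = l(l+1)(2l+1)/3 = 7·8·15/3 = 280.

Σ(L_z)² = 280 ℏ²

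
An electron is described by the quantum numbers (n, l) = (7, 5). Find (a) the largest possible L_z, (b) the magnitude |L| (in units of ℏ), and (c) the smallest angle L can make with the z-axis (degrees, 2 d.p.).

L_z,max = 5ℏ; |L| = √30 ℏ ≈ 5.477ℏ; θ_min ≈ 24.09°

L_z,max = lℏ = 5ℏ.
|L| = ℏ√(5·6) = √30 ℏ ≈ 5.477ℏ.
cos θ_min = 5/√30, so θ_min ≈ 24.09°.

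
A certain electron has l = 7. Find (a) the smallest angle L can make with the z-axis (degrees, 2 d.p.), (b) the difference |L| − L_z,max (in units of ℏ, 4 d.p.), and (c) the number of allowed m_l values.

cos θ_min = 7/√56, so θ_min ≈ 20.70°.
|L| − L_z,max = (2√14 − 7)ℏ ≈ 0.4833ℏ.
There are 2l+1 = 15 values of m_l.

θ_min ≈ 20.70°; |L|−L_z,max ≈ 0.4833ℏ; 15 values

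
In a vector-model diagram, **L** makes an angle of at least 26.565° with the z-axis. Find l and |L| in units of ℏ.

l = 4, |L| = 2√5 ℏ ≈ 4.472ℏ

At minimum angle, m_l = l, so cos θ = l/√(l(l+1)); cos²θ = l/(l+1) = 0.8000.
Solving: l = 4.
Then |L| = ℏ√(4·5) = 2√5 ℏ.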